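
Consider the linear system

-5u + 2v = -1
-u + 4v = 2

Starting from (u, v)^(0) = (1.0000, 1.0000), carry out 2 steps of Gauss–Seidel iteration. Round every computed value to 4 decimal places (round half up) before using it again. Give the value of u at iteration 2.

Iteration 1:
  u = (-1 - (2)·1.0000) / (-5) = 0.6000
  v = (2 - (-1)·0.6000) / (4) = 0.6500
Iteration 2:
  u = (-1 - (2)·0.6500) / (-5) = 0.4600
  v = (2 - (-1)·0.4600) / (4) = 0.6150

0.4600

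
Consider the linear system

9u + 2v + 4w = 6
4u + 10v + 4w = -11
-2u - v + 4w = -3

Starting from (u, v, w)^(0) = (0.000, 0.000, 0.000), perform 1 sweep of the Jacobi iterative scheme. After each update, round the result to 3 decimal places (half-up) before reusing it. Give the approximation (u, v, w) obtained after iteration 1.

Iteration 1:
  u = (6 - (2)·0.000 - (4)·0.000) / (9) = 0.667
  v = (-11 - (4)·0.000 - (4)·0.000) / (10) = -1.100
  w = (-3 - (-2)·0.000 - (-1)·0.000) / (4) = -0.750

(0.667, -1.100, -0.750)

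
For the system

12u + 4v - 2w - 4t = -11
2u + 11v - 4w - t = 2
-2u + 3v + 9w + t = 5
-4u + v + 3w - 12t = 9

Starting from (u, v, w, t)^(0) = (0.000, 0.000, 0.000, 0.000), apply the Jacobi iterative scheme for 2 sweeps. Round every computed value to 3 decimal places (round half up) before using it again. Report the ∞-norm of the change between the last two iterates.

0.460

Iteration 1:
  u = (-11 - (4)·0.000 - (-2)·0.000 - (-4)·0.000) / (12) = -0.917
  v = (2 - (2)·0.000 - (-4)·0.000 - (-1)·0.000) / (11) = 0.182
  w = (5 - (-2)·0.000 - (3)·0.000 - (1)·0.000) / (9) = 0.556
  t = (9 - (-4)·0.000 - (1)·0.000 - (3)·0.000) / (-12) = -0.750
Iteration 2:
  u = (-11 - (4)·0.182 - (-2)·0.556 - (-4)·-0.750) / (12) = -1.135
  v = (2 - (2)·-0.917 - (-4)·0.556 - (-1)·-0.750) / (11) = 0.483
  w = (5 - (-2)·-0.917 - (3)·0.182 - (1)·-0.750) / (9) = 0.374
  t = (9 - (-4)·-0.917 - (1)·0.182 - (3)·0.556) / (-12) = -0.290
Change: (-0.218, 0.301, -0.182, 0.460) → max |·| = 0.460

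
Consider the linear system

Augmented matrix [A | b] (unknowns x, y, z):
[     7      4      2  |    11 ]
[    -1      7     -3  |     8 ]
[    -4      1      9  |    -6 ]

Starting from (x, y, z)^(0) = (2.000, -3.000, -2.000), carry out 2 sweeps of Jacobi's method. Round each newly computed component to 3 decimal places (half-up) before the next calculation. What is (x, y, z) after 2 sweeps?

(1.086, 1.932, 0.984)

Iteration 1:
  x = (11 - (4)·-3.000 - (2)·-2.000) / (7) = 3.857
  y = (8 - (-1)·2.000 - (-3)·-2.000) / (7) = 0.571
  z = (-6 - (-4)·2.000 - (1)·-3.000) / (9) = 0.556
Iteration 2:
  x = (11 - (4)·0.571 - (2)·0.556) / (7) = 1.086
  y = (8 - (-1)·3.857 - (-3)·0.556) / (7) = 1.932
  z = (-6 - (-4)·3.857 - (1)·0.571) / (9) = 0.984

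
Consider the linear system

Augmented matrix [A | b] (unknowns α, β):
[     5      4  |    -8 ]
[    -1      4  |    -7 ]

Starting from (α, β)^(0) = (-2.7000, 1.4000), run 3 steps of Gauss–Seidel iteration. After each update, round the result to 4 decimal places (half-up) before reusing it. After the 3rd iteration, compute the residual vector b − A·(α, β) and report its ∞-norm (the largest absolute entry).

Iteration 1:
  α = (-8 - (4)·1.4000) / (5) = -2.7200
  β = (-7 - (-1)·-2.7200) / (4) = -2.4300
Iteration 2:
  α = (-8 - (4)·-2.4300) / (5) = 0.3440
  β = (-7 - (-1)·0.3440) / (4) = -1.6640
Iteration 3:
  α = (-8 - (4)·-1.6640) / (5) = -0.2688
  β = (-7 - (-1)·-0.2688) / (4) = -1.8172
Residual b − A·x = (0.6128, 0.0000); ∞-norm = 0.6128

0.6128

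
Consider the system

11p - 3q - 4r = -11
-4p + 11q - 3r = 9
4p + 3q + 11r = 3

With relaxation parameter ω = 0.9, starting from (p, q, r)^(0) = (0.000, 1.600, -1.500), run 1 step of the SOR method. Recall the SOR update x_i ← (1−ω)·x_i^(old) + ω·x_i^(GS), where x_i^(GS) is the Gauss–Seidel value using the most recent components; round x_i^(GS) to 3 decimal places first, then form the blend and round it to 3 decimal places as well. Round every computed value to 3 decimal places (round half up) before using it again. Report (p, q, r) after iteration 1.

(-0.998, 0.201, 0.373)

Iteration 1:
  p: GS value = (-11 - (-3)·1.600 - (-4)·-1.500) / (11) = -1.109;  p ← (1−ω)·0.000 + ω·-1.109 = -0.998
  q: GS value = (9 - (-4)·-0.998 - (-3)·-1.500) / (11) = 0.046;  q ← (1−ω)·1.600 + ω·0.046 = 0.201
  r: GS value = (3 - (4)·-0.998 - (3)·0.201) / (11) = 0.581;  r ← (1−ω)·-1.500 + ω·0.581 = 0.373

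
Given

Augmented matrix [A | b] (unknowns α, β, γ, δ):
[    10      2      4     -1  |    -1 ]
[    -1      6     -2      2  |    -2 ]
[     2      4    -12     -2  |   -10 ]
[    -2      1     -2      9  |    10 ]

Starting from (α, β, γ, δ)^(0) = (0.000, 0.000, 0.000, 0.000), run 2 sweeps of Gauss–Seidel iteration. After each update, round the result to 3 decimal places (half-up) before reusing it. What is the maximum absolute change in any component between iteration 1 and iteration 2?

Iteration 1:
  α = (-1 - (2)·0.000 - (4)·0.000 - (-1)·0.000) / (10) = -0.100
  β = (-2 - (-1)·-0.100 - (-2)·0.000 - (2)·0.000) / (6) = -0.350
  γ = (-10 - (2)·-0.100 - (4)·-0.350 - (-2)·0.000) / (-12) = 0.700
  δ = (10 - (-2)·-0.100 - (1)·-0.350 - (-2)·0.700) / (9) = 1.283
Iteration 2:
  α = (-1 - (2)·-0.350 - (4)·0.700 - (-1)·1.283) / (10) = -0.182
  β = (-2 - (-1)·-0.182 - (-2)·0.700 - (2)·1.283) / (6) = -0.558
  γ = (-10 - (2)·-0.182 - (4)·-0.558 - (-2)·1.283) / (-12) = 0.403
  δ = (10 - (-2)·-0.182 - (1)·-0.558 - (-2)·0.403) / (9) = 1.222
Change: (-0.082, -0.208, -0.297, -0.061) → max |·| = 0.297

0.297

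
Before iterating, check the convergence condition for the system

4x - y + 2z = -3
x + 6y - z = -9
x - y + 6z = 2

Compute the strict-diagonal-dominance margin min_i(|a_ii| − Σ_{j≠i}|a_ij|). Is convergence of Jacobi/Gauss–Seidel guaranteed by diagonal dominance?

row 1: |4| − (1+2) = 1
row 2: |6| − (1+1) = 4
row 3: |6| − (1+1) = 4
minimum over rows = 1 → strictly diagonally dominant (convergence guaranteed)

1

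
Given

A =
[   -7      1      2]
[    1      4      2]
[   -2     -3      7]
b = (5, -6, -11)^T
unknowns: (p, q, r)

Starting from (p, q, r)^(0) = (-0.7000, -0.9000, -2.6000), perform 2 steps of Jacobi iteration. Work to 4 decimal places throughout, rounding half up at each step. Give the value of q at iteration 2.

Iteration 1:
  p = (5 - (1)·-0.9000 - (2)·-2.6000) / (-7) = -1.5857
  q = (-6 - (1)·-0.7000 - (2)·-2.6000) / (4) = -0.0250
  r = (-11 - (-2)·-0.7000 - (-3)·-0.9000) / (7) = -2.1571
Iteration 2:
  p = (5 - (1)·-0.0250 - (2)·-2.1571) / (-7) = -1.3342
  q = (-6 - (1)·-1.5857 - (2)·-2.1571) / (4) = -0.0250
  r = (-11 - (-2)·-1.5857 - (-3)·-0.0250) / (7) = -2.0352

-0.0250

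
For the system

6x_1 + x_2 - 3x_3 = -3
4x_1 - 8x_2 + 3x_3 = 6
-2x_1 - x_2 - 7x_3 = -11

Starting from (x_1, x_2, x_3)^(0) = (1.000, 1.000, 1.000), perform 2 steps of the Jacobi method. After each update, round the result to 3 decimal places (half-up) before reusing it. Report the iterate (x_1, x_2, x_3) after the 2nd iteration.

Iteration 1:
  x_1 = (-3 - (1)·1.000 - (-3)·1.000) / (6) = -0.167
  x_2 = (6 - (4)·1.000 - (3)·1.000) / (-8) = 0.125
  x_3 = (-11 - (-2)·1.000 - (-1)·1.000) / (-7) = 1.143
Iteration 2:
  x_1 = (-3 - (1)·0.125 - (-3)·1.143) / (6) = 0.051
  x_2 = (6 - (4)·-0.167 - (3)·1.143) / (-8) = -0.405
  x_3 = (-11 - (-2)·-0.167 - (-1)·0.125) / (-7) = 1.601

(0.051, -0.405, 1.601)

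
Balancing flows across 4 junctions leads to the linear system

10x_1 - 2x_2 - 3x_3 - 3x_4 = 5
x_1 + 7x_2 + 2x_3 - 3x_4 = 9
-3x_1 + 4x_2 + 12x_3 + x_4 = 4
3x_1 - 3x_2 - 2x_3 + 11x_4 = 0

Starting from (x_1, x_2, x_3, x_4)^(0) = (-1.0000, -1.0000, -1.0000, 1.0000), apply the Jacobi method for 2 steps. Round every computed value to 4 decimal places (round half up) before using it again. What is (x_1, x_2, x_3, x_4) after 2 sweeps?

(0.9740, 1.0697, -0.2908, 0.5632)

Iteration 1:
  x_1 = (5 - (-2)·-1.0000 - (-3)·-1.0000 - (-3)·1.0000) / (10) = 0.3000
  x_2 = (9 - (1)·-1.0000 - (2)·-1.0000 - (-3)·1.0000) / (7) = 2.1429
  x_3 = (4 - (-3)·-1.0000 - (4)·-1.0000 - (1)·1.0000) / (12) = 0.3333
  x_4 = (0 - (3)·-1.0000 - (-3)·-1.0000 - (-2)·-1.0000) / (11) = -0.1818
Iteration 2:
  x_1 = (5 - (-2)·2.1429 - (-3)·0.3333 - (-3)·-0.1818) / (10) = 0.9740
  x_2 = (9 - (1)·0.3000 - (2)·0.3333 - (-3)·-0.1818) / (7) = 1.0697
  x_3 = (4 - (-3)·0.3000 - (4)·2.1429 - (1)·-0.1818) / (12) = -0.2908
  x_4 = (0 - (3)·0.3000 - (-3)·2.1429 - (-2)·0.3333) / (11) = 0.5632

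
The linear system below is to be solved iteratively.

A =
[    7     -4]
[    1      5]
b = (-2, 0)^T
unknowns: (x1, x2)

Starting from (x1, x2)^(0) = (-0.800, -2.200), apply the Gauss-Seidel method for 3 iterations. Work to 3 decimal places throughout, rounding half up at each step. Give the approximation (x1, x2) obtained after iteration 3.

Iteration 1:
  x1 = (-2 - (-4)·-2.200) / (7) = -1.543
  x2 = (0 - (1)·-1.543) / (5) = 0.309
Iteration 2:
  x1 = (-2 - (-4)·0.309) / (7) = -0.109
  x2 = (0 - (1)·-0.109) / (5) = 0.022
Iteration 3:
  x1 = (-2 - (-4)·0.022) / (7) = -0.273
  x2 = (0 - (1)·-0.273) / (5) = 0.055

(-0.273, 0.055)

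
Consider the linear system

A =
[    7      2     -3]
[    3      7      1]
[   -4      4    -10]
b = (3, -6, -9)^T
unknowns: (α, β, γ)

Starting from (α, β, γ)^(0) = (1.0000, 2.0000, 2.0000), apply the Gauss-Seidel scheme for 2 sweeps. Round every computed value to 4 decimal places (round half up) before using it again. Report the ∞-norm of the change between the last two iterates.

Iteration 1:
  α = (3 - (2)·2.0000 - (-3)·2.0000) / (7) = 0.7143
  β = (-6 - (3)·0.7143 - (1)·2.0000) / (7) = -1.4490
  γ = (-9 - (-4)·0.7143 - (4)·-1.4490) / (-10) = 0.0347
Iteration 2:
  α = (3 - (2)·-1.4490 - (-3)·0.0347) / (7) = 0.8574
  β = (-6 - (3)·0.8574 - (1)·0.0347) / (7) = -1.2296
  γ = (-9 - (-4)·0.8574 - (4)·-1.2296) / (-10) = 0.0652
Change: (0.1431, 0.2194, 0.0305) → max |·| = 0.2194

0.2194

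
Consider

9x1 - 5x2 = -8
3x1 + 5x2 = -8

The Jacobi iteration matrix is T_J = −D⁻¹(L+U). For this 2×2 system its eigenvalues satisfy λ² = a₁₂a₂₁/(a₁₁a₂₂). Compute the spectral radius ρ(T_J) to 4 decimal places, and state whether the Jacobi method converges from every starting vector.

a₁₂a₂₁/(a₁₁a₂₂) = (-5)·(3) / ((9)·(5)) = -0.333333
ρ = √|-0.333333| = √0.333333 = 0.5774
ρ < 1, so Jacobi converges

0.5774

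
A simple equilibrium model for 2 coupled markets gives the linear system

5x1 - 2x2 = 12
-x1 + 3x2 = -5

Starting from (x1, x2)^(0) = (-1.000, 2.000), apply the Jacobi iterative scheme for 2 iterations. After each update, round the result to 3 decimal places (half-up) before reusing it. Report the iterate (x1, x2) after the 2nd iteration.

(1.600, -0.600)

Iteration 1:
  x1 = (12 - (-2)·2.000) / (5) = 3.200
  x2 = (-5 - (-1)·-1.000) / (3) = -2.000
Iteration 2:
  x1 = (12 - (-2)·-2.000) / (5) = 1.600
  x2 = (-5 - (-1)·3.200) / (3) = -0.600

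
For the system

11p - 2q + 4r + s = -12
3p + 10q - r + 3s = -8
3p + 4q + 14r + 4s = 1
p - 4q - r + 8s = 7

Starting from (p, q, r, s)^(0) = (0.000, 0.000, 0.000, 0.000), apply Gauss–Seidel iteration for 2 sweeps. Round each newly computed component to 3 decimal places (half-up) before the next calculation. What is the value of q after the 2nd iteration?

-0.581

Iteration 1:
  p = (-12 - (-2)·0.000 - (4)·0.000 - (1)·0.000) / (11) = -1.091
  q = (-8 - (3)·-1.091 - (-1)·0.000 - (3)·0.000) / (10) = -0.473
  r = (1 - (3)·-1.091 - (4)·-0.473 - (4)·0.000) / (14) = 0.440
  s = (7 - (1)·-1.091 - (-4)·-0.473 - (-1)·0.440) / (8) = 0.830
Iteration 2:
  p = (-12 - (-2)·-0.473 - (4)·0.440 - (1)·0.830) / (11) = -1.412
  q = (-8 - (3)·-1.412 - (-1)·0.440 - (3)·0.830) / (10) = -0.581
  r = (1 - (3)·-1.412 - (4)·-0.581 - (4)·0.830) / (14) = 0.303
  s = (7 - (1)·-1.412 - (-4)·-0.581 - (-1)·0.303) / (8) = 0.799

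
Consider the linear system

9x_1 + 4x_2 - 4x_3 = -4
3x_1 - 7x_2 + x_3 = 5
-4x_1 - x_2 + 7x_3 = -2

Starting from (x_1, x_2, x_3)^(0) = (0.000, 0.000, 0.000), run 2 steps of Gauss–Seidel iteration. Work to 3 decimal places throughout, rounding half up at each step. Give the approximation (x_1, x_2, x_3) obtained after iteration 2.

(-0.340, -0.956, -0.617)

Iteration 1:
  x_1 = (-4 - (4)·0.000 - (-4)·0.000) / (9) = -0.444
  x_2 = (5 - (3)·-0.444 - (1)·0.000) / (-7) = -0.905
  x_3 = (-2 - (-4)·-0.444 - (-1)·-0.905) / (7) = -0.669
Iteration 2:
  x_1 = (-4 - (4)·-0.905 - (-4)·-0.669) / (9) = -0.340
  x_2 = (5 - (3)·-0.340 - (1)·-0.669) / (-7) = -0.956
  x_3 = (-2 - (-4)·-0.340 - (-1)·-0.956) / (7) = -0.617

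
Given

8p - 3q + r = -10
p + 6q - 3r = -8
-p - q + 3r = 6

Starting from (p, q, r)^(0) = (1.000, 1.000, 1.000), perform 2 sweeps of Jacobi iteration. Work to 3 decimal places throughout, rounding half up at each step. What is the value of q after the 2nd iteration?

Iteration 1:
  p = (-10 - (-3)·1.000 - (1)·1.000) / (8) = -1.000
  q = (-8 - (1)·1.000 - (-3)·1.000) / (6) = -1.000
  r = (6 - (-1)·1.000 - (-1)·1.000) / (3) = 2.667
Iteration 2:
  p = (-10 - (-3)·-1.000 - (1)·2.667) / (8) = -1.958
  q = (-8 - (1)·-1.000 - (-3)·2.667) / (6) = 0.167
  r = (6 - (-1)·-1.000 - (-1)·-1.000) / (3) = 1.333

0.167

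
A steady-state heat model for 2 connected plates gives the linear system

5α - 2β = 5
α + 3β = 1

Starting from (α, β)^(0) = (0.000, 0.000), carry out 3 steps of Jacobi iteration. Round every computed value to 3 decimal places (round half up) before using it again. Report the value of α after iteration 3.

Iteration 1:
  α = (5 - (-2)·0.000) / (5) = 1.000
  β = (1 - (1)·0.000) / (3) = 0.333
Iteration 2:
  α = (5 - (-2)·0.333) / (5) = 1.133
  β = (1 - (1)·1.000) / (3) = 0.000
Iteration 3:
  α = (5 - (-2)·0.000) / (5) = 1.000
  β = (1 - (1)·1.133) / (3) = -0.044

1.000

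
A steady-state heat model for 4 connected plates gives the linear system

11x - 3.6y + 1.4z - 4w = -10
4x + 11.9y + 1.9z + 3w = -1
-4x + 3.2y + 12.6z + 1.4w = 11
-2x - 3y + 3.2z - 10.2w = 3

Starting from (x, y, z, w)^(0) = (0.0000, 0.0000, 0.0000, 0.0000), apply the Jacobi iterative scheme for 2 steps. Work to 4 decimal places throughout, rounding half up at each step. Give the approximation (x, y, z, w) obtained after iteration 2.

Iteration 1:
  x = (-10 - (-3.6)·0.0000 - (1.4)·0.0000 - (-4)·0.0000) / (11) = -0.9091
  y = (-1 - (4)·0.0000 - (1.9)·0.0000 - (3)·0.0000) / (11.9) = -0.0840
  z = (11 - (-4)·0.0000 - (3.2)·0.0000 - (1.4)·0.0000) / (12.6) = 0.8730
  w = (3 - (-2)·0.0000 - (-3)·0.0000 - (3.2)·0.0000) / (-10.2) = -0.2941
Iteration 2:
  x = (-10 - (-3.6)·-0.0840 - (1.4)·0.8730 - (-4)·-0.2941) / (11) = -1.1546
  y = (-1 - (4)·-0.9091 - (1.9)·0.8730 - (3)·-0.2941) / (11.9) = 0.1563
  z = (11 - (-4)·-0.9091 - (3.2)·-0.0840 - (1.4)·-0.2941) / (12.6) = 0.6384
  w = (3 - (-2)·-0.9091 - (-3)·-0.0840 - (3.2)·0.8730) / (-10.2) = 0.1827

(-1.1546, 0.1563, 0.6384, 0.1827)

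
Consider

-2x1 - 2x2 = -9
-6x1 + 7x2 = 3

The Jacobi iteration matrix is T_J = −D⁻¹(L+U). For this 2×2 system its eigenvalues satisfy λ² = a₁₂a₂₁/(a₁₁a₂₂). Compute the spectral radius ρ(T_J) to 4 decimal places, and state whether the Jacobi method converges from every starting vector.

a₁₂a₂₁/(a₁₁a₂₂) = (-2)·(-6) / ((-2)·(7)) = -0.857143
ρ = √|-0.857143| = √0.857143 = 0.9258
ρ < 1, so Jacobi converges

0.9258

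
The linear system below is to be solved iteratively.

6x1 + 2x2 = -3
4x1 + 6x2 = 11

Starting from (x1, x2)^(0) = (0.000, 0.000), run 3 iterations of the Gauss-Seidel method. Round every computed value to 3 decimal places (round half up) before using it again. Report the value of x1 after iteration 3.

Iteration 1:
  x1 = (-3 - (2)·0.000) / (6) = -0.500
  x2 = (11 - (4)·-0.500) / (6) = 2.167
Iteration 2:
  x1 = (-3 - (2)·2.167) / (6) = -1.222
  x2 = (11 - (4)·-1.222) / (6) = 2.648
Iteration 3:
  x1 = (-3 - (2)·2.648) / (6) = -1.383
  x2 = (11 - (4)·-1.383) / (6) = 2.755

-1.383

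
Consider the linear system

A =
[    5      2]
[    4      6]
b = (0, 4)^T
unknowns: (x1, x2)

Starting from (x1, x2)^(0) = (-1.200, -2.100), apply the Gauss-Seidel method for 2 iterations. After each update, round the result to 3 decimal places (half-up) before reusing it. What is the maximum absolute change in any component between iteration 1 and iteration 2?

0.883

Iteration 1:
  x1 = (0 - (2)·-2.100) / (5) = 0.840
  x2 = (4 - (4)·0.840) / (6) = 0.107
Iteration 2:
  x1 = (0 - (2)·0.107) / (5) = -0.043
  x2 = (4 - (4)·-0.043) / (6) = 0.695
Change: (-0.883, 0.588) → max |·| = 0.883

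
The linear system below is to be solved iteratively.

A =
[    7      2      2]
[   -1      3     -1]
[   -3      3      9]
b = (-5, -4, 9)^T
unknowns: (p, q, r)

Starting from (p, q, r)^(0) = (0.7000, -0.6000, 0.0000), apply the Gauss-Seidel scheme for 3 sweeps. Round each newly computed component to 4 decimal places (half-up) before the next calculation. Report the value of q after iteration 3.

Iteration 1:
  p = (-5 - (2)·-0.6000 - (2)·0.0000) / (7) = -0.5429
  q = (-4 - (-1)·-0.5429 - (-1)·0.0000) / (3) = -1.5143
  r = (9 - (-3)·-0.5429 - (3)·-1.5143) / (9) = 1.3238
Iteration 2:
  p = (-5 - (2)·-1.5143 - (2)·1.3238) / (7) = -0.6599
  q = (-4 - (-1)·-0.6599 - (-1)·1.3238) / (3) = -1.1120
  r = (9 - (-3)·-0.6599 - (3)·-1.1120) / (9) = 1.1507
Iteration 3:
  p = (-5 - (2)·-1.1120 - (2)·1.1507) / (7) = -0.7253
  q = (-4 - (-1)·-0.7253 - (-1)·1.1507) / (3) = -1.1915
  r = (9 - (-3)·-0.7253 - (3)·-1.1915) / (9) = 1.1554

-1.1915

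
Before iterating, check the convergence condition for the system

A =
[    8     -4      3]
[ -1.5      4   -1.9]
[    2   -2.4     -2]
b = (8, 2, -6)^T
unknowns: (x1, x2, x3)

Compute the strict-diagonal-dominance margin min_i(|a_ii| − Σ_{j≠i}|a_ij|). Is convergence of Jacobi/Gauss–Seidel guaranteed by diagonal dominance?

-2.4

row 1: |8| − (4+3) = 1
row 2: |4| − (1.5+1.9) = 0.6
row 3: |-2| − (2+2.4) = -2.4
minimum over rows = -2.4 → not strictly diagonally dominant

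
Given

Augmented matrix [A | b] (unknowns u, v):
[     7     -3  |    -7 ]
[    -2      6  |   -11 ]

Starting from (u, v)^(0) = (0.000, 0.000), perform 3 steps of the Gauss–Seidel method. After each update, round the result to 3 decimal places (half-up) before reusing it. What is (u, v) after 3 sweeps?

(-2.061, -2.520)

Iteration 1:
  u = (-7 - (-3)·0.000) / (7) = -1.000
  v = (-11 - (-2)·-1.000) / (6) = -2.167
Iteration 2:
  u = (-7 - (-3)·-2.167) / (7) = -1.929
  v = (-11 - (-2)·-1.929) / (6) = -2.476
Iteration 3:
  u = (-7 - (-3)·-2.476) / (7) = -2.061
  v = (-11 - (-2)·-2.061) / (6) = -2.520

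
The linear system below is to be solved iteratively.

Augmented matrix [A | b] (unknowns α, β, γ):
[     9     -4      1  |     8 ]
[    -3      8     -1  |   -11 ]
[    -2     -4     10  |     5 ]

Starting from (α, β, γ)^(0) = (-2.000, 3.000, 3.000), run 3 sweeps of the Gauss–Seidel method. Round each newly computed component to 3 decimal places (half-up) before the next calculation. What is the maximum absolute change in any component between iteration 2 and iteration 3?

0.267

Iteration 1:
  α = (8 - (-4)·3.000 - (1)·3.000) / (9) = 1.889
  β = (-11 - (-3)·1.889 - (-1)·3.000) / (8) = -0.292
  γ = (5 - (-2)·1.889 - (-4)·-0.292) / (10) = 0.761
Iteration 2:
  α = (8 - (-4)·-0.292 - (1)·0.761) / (9) = 0.675
  β = (-11 - (-3)·0.675 - (-1)·0.761) / (8) = -1.027
  γ = (5 - (-2)·0.675 - (-4)·-1.027) / (10) = 0.224
Iteration 3:
  α = (8 - (-4)·-1.027 - (1)·0.224) / (9) = 0.408
  β = (-11 - (-3)·0.408 - (-1)·0.224) / (8) = -1.194
  γ = (5 - (-2)·0.408 - (-4)·-1.194) / (10) = 0.104
Change: (-0.267, -0.167, -0.120) → max |·| = 0.267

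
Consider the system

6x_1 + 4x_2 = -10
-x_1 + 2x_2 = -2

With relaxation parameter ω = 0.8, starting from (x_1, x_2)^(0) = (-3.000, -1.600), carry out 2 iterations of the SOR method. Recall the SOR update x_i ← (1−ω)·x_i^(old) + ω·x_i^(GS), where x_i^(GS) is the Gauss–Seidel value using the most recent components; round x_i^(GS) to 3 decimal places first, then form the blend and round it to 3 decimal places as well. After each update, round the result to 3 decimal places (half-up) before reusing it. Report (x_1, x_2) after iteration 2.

(-0.722, -1.399)

Iteration 1:
  x_1: GS value = (-10 - (4)·-1.600) / (6) = -0.600;  x_1 ← (1−ω)·-3.000 + ω·-0.600 = -1.080
  x_2: GS value = (-2 - (-1)·-1.080) / (2) = -1.540;  x_2 ← (1−ω)·-1.600 + ω·-1.540 = -1.552
Iteration 2:
  x_1: GS value = (-10 - (4)·-1.552) / (6) = -0.632;  x_1 ← (1−ω)·-1.080 + ω·-0.632 = -0.722
  x_2: GS value = (-2 - (-1)·-0.722) / (2) = -1.361;  x_2 ← (1−ω)·-1.552 + ω·-1.361 = -1.399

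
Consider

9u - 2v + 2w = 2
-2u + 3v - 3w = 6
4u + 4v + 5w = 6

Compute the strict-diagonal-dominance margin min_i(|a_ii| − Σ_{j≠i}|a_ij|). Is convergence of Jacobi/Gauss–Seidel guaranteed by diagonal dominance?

-3

row 1: |9| − (2+2) = 5
row 2: |3| − (2+3) = -2
row 3: |5| − (4+4) = -3
minimum over rows = -3 → not strictly diagonally dominant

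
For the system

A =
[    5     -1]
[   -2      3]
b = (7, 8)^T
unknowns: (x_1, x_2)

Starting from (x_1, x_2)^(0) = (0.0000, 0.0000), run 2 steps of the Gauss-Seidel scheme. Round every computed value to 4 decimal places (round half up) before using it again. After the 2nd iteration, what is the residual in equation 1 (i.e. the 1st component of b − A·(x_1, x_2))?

Iteration 1:
  x_1 = (7 - (-1)·0.0000) / (5) = 1.4000
  x_2 = (8 - (-2)·1.4000) / (3) = 3.6000
Iteration 2:
  x_1 = (7 - (-1)·3.6000) / (5) = 2.1200
  x_2 = (8 - (-2)·2.1200) / (3) = 4.0800
Residual b − A·x = (0.4800, 0.0000)

0.4800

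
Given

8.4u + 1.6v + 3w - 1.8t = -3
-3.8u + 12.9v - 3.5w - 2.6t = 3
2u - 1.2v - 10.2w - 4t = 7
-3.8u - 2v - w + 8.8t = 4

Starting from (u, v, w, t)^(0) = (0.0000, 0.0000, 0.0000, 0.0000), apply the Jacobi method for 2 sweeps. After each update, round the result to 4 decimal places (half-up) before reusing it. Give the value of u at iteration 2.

Iteration 1:
  u = (-3 - (1.6)·0.0000 - (3)·0.0000 - (-1.8)·0.0000) / (8.4) = -0.3571
  v = (3 - (-3.8)·0.0000 - (-3.5)·0.0000 - (-2.6)·0.0000) / (12.9) = 0.2326
  w = (7 - (2)·0.0000 - (-1.2)·0.0000 - (-4)·0.0000) / (-10.2) = -0.6863
  t = (4 - (-3.8)·0.0000 - (-2)·0.0000 - (-1)·0.0000) / (8.8) = 0.4545
Iteration 2:
  u = (-3 - (1.6)·0.2326 - (3)·-0.6863 - (-1.8)·0.4545) / (8.4) = -0.0589
  v = (3 - (-3.8)·-0.3571 - (-3.5)·-0.6863 - (-2.6)·0.4545) / (12.9) = 0.0328
  w = (7 - (2)·-0.3571 - (-1.2)·0.2326 - (-4)·0.4545) / (-10.2) = -0.9619
  t = (4 - (-3.8)·-0.3571 - (-2)·0.2326 - (-1)·-0.6863) / (8.8) = 0.2752

-0.0589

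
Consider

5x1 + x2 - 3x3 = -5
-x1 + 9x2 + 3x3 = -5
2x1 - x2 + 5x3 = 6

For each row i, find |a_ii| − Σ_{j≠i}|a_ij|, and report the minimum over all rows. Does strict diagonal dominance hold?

row 1: |5| − (1+3) = 1
row 2: |9| − (1+3) = 5
row 3: |5| − (2+1) = 2
minimum over rows = 1 → strictly diagonally dominant (convergence guaranteed)

1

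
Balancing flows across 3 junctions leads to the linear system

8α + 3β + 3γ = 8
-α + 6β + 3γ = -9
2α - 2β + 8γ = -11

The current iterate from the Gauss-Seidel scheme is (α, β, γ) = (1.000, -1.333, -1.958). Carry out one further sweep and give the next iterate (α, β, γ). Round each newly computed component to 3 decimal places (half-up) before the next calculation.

One sweep:
  α = (8 - (3)·-1.333 - (3)·-1.958) / (8) = 2.234
  β = (-9 - (-1)·2.234 - (3)·-1.958) / (6) = -0.149
  γ = (-11 - (2)·2.234 - (-2)·-0.149) / (8) = -1.971

(2.234, -0.149, -1.971)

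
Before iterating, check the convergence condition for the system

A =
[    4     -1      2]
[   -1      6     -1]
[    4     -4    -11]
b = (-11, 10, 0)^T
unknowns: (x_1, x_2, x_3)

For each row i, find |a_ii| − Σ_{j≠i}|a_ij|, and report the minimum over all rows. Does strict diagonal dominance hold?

1

row 1: |4| − (1+2) = 1
row 2: |6| − (1+1) = 4
row 3: |-11| − (4+4) = 3
minimum over rows = 1 → strictly diagonally dominant (convergence guaranteed)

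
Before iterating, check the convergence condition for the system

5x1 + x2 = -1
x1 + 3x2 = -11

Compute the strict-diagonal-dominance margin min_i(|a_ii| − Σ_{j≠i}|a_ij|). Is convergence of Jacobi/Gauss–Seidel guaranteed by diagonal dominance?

row 1: |5| − (1) = 4
row 2: |3| − (1) = 2
minimum over rows = 2 → strictly diagonally dominant (convergence guaranteed)

2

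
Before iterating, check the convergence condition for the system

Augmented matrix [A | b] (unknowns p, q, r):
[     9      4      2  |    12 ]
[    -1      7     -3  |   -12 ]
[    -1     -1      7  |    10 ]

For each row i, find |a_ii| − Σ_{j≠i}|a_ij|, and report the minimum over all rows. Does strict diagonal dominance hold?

row 1: |9| − (4+2) = 3
row 2: |7| − (1+3) = 3
row 3: |7| − (1+1) = 5
minimum over rows = 3 → strictly diagonally dominant (convergence guaranteed)

3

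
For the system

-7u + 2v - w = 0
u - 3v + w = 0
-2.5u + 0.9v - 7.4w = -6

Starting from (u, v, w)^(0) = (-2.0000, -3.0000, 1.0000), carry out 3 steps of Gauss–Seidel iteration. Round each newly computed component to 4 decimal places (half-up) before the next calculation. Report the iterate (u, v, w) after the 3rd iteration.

Iteration 1:
  u = (0 - (2)·-3.0000 - (-1)·1.0000) / (-7) = -1.0000
  v = (0 - (1)·-1.0000 - (1)·1.0000) / (-3) = 0.0000
  w = (-6 - (-2.5)·-1.0000 - (0.9)·0.0000) / (-7.4) = 1.1486
Iteration 2:
  u = (0 - (2)·0.0000 - (-1)·1.1486) / (-7) = -0.1641
  v = (0 - (1)·-0.1641 - (1)·1.1486) / (-3) = 0.3282
  w = (-6 - (-2.5)·-0.1641 - (0.9)·0.3282) / (-7.4) = 0.9062
Iteration 3:
  u = (0 - (2)·0.3282 - (-1)·0.9062) / (-7) = -0.0357
  v = (0 - (1)·-0.0357 - (1)·0.9062) / (-3) = 0.2902
  w = (-6 - (-2.5)·-0.0357 - (0.9)·0.2902) / (-7.4) = 0.8582

(-0.0357, 0.2902, 0.8582)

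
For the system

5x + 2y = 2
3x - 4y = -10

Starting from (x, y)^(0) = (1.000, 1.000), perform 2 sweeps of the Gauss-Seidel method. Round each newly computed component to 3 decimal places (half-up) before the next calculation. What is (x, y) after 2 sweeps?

Iteration 1:
  x = (2 - (2)·1.000) / (5) = 0.000
  y = (-10 - (3)·0.000) / (-4) = 2.500
Iteration 2:
  x = (2 - (2)·2.500) / (5) = -0.600
  y = (-10 - (3)·-0.600) / (-4) = 2.050

(-0.600, 2.050)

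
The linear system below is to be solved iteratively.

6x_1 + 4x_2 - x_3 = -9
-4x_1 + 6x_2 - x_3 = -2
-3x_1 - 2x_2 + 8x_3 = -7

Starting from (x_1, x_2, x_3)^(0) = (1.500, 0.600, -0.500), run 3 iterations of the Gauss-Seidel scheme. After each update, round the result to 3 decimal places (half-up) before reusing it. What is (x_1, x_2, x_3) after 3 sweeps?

Iteration 1:
  x_1 = (-9 - (4)·0.600 - (-1)·-0.500) / (6) = -1.983
  x_2 = (-2 - (-4)·-1.983 - (-1)·-0.500) / (6) = -1.739
  x_3 = (-7 - (-3)·-1.983 - (-2)·-1.739) / (8) = -2.053
Iteration 2:
  x_1 = (-9 - (4)·-1.739 - (-1)·-2.053) / (6) = -0.683
  x_2 = (-2 - (-4)·-0.683 - (-1)·-2.053) / (6) = -1.131
  x_3 = (-7 - (-3)·-0.683 - (-2)·-1.131) / (8) = -1.414
Iteration 3:
  x_1 = (-9 - (4)·-1.131 - (-1)·-1.414) / (6) = -0.982
  x_2 = (-2 - (-4)·-0.982 - (-1)·-1.414) / (6) = -1.224
  x_3 = (-7 - (-3)·-0.982 - (-2)·-1.224) / (8) = -1.549

(-0.982, -1.224, -1.549)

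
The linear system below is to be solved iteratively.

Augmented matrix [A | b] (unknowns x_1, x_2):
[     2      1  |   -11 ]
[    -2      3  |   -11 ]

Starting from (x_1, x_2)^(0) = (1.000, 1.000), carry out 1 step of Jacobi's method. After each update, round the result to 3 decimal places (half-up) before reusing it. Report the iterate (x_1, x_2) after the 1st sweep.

Iteration 1:
  x_1 = (-11 - (1)·1.000) / (2) = -6.000
  x_2 = (-11 - (-2)·1.000) / (3) = -3.000

(-6.000, -3.000)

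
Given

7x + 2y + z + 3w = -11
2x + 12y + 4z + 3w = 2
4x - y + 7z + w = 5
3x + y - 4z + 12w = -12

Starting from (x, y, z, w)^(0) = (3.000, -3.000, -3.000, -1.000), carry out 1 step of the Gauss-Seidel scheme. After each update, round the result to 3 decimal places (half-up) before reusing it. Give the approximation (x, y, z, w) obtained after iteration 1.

Iteration 1:
  x = (-11 - (2)·-3.000 - (1)·-3.000 - (3)·-1.000) / (7) = 0.143
  y = (2 - (2)·0.143 - (4)·-3.000 - (3)·-1.000) / (12) = 1.393
  z = (5 - (4)·0.143 - (-1)·1.393 - (1)·-1.000) / (7) = 0.974
  w = (-12 - (3)·0.143 - (1)·1.393 - (-4)·0.974) / (12) = -0.827

(0.143, 1.393, 0.974, -0.827)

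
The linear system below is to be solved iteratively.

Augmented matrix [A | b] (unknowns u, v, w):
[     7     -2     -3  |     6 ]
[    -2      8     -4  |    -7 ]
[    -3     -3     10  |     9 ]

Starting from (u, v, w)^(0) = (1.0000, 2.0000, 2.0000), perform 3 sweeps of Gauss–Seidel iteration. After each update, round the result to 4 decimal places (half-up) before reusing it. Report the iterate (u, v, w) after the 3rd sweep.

(1.6758, 0.3395, 1.5046)

Iteration 1:
  u = (6 - (-2)·2.0000 - (-3)·2.0000) / (7) = 2.2857
  v = (-7 - (-2)·2.2857 - (-4)·2.0000) / (8) = 0.6964
  w = (9 - (-3)·2.2857 - (-3)·0.6964) / (10) = 1.7946
Iteration 2:
  u = (6 - (-2)·0.6964 - (-3)·1.7946) / (7) = 1.8252
  v = (-7 - (-2)·1.8252 - (-4)·1.7946) / (8) = 0.4786
  w = (9 - (-3)·1.8252 - (-3)·0.4786) / (10) = 1.5911
Iteration 3:
  u = (6 - (-2)·0.4786 - (-3)·1.5911) / (7) = 1.6758
  v = (-7 - (-2)·1.6758 - (-4)·1.5911) / (8) = 0.3395
  w = (9 - (-3)·1.6758 - (-3)·0.3395) / (10) = 1.5046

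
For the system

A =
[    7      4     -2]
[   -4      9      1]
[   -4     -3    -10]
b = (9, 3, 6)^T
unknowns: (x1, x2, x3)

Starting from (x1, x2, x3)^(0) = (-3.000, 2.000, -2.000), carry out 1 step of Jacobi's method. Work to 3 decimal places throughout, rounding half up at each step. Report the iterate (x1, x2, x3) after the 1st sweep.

(-0.429, -0.778, 0.000)

Iteration 1:
  x1 = (9 - (4)·2.000 - (-2)·-2.000) / (7) = -0.429
  x2 = (3 - (-4)·-3.000 - (1)·-2.000) / (9) = -0.778
  x3 = (6 - (-4)·-3.000 - (-3)·2.000) / (-10) = 0.000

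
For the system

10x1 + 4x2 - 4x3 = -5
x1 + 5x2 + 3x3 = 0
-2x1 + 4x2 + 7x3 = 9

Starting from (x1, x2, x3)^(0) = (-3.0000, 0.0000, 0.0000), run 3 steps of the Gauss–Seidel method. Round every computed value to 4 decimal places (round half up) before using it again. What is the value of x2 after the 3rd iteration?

Iteration 1:
  x1 = (-5 - (4)·0.0000 - (-4)·0.0000) / (10) = -0.5000
  x2 = (0 - (1)·-0.5000 - (3)·0.0000) / (5) = 0.1000
  x3 = (9 - (-2)·-0.5000 - (4)·0.1000) / (7) = 1.0857
Iteration 2:
  x1 = (-5 - (4)·0.1000 - (-4)·1.0857) / (10) = -0.1057
  x2 = (0 - (1)·-0.1057 - (3)·1.0857) / (5) = -0.6303
  x3 = (9 - (-2)·-0.1057 - (4)·-0.6303) / (7) = 1.6157
Iteration 3:
  x1 = (-5 - (4)·-0.6303 - (-4)·1.6157) / (10) = 0.3984
  x2 = (0 - (1)·0.3984 - (3)·1.6157) / (5) = -1.0491
  x3 = (9 - (-2)·0.3984 - (4)·-1.0491) / (7) = 1.9990

-1.0491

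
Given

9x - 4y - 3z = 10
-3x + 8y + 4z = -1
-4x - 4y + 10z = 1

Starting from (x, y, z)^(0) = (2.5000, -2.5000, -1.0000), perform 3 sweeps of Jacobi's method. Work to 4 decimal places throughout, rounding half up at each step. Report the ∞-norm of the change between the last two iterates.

0.5861

Iteration 1:
  x = (10 - (-4)·-2.5000 - (-3)·-1.0000) / (9) = -0.3333
  y = (-1 - (-3)·2.5000 - (4)·-1.0000) / (8) = 1.3125
  z = (1 - (-4)·2.5000 - (-4)·-2.5000) / (10) = 0.1000
Iteration 2:
  x = (10 - (-4)·1.3125 - (-3)·0.1000) / (9) = 1.7278
  y = (-1 - (-3)·-0.3333 - (4)·0.1000) / (8) = -0.3000
  z = (1 - (-4)·-0.3333 - (-4)·1.3125) / (10) = 0.4917
Iteration 3:
  x = (10 - (-4)·-0.3000 - (-3)·0.4917) / (9) = 1.1417
  y = (-1 - (-3)·1.7278 - (4)·0.4917) / (8) = 0.2771
  z = (1 - (-4)·1.7278 - (-4)·-0.3000) / (10) = 0.6711
Change: (-0.5861, 0.5771, 0.1794) → max |·| = 0.5861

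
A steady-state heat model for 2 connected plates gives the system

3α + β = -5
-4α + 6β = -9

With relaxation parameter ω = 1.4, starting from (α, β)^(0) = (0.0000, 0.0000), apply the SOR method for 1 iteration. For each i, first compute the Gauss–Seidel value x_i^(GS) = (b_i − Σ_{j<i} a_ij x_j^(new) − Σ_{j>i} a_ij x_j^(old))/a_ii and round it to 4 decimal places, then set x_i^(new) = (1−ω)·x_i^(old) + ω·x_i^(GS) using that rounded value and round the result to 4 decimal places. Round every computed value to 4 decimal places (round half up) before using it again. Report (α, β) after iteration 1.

Iteration 1:
  α: GS value = (-5 - (1)·0.0000) / (3) = -1.6667;  α ← (1−ω)·0.0000 + ω·-1.6667 = -2.3334
  β: GS value = (-9 - (-4)·-2.3334) / (6) = -3.0556;  β ← (1−ω)·0.0000 + ω·-3.0556 = -4.2778

(-2.3334, -4.2778)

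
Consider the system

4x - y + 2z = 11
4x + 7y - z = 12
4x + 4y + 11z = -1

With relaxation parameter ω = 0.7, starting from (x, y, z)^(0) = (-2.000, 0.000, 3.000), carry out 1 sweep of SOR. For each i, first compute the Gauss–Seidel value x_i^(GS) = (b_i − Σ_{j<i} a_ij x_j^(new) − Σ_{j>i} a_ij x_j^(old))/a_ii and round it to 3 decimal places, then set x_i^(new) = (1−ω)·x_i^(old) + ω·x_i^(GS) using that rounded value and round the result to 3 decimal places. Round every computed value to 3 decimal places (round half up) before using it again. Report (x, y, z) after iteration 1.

Iteration 1:
  x: GS value = (11 - (-1)·0.000 - (2)·3.000) / (4) = 1.250;  x ← (1−ω)·-2.000 + ω·1.250 = 0.275
  y: GS value = (12 - (4)·0.275 - (-1)·3.000) / (7) = 1.986;  y ← (1−ω)·0.000 + ω·1.986 = 1.390
  z: GS value = (-1 - (4)·0.275 - (4)·1.390) / (11) = -0.696;  z ← (1−ω)·3.000 + ω·-0.696 = 0.413

(0.275, 1.390, 0.413)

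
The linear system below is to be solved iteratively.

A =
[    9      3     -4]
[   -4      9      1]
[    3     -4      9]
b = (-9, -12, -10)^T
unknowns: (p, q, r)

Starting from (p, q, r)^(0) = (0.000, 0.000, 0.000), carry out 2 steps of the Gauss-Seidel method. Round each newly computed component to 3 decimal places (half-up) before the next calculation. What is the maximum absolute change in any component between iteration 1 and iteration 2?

Iteration 1:
  p = (-9 - (3)·0.000 - (-4)·0.000) / (9) = -1.000
  q = (-12 - (-4)·-1.000 - (1)·0.000) / (9) = -1.778
  r = (-10 - (3)·-1.000 - (-4)·-1.778) / (9) = -1.568
Iteration 2:
  p = (-9 - (3)·-1.778 - (-4)·-1.568) / (9) = -1.104
  q = (-12 - (-4)·-1.104 - (1)·-1.568) / (9) = -1.650
  r = (-10 - (3)·-1.104 - (-4)·-1.650) / (9) = -1.476
Change: (-0.104, 0.128, 0.092) → max |·| = 0.128

0.128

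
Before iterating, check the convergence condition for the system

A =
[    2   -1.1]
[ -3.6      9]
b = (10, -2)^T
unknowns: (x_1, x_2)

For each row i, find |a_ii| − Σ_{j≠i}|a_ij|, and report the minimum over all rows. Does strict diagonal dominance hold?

0.9

row 1: |2| − (1.1) = 0.9
row 2: |9| − (3.6) = 5.4
minimum over rows = 0.9 → strictly diagonally dominant (convergence guaranteed)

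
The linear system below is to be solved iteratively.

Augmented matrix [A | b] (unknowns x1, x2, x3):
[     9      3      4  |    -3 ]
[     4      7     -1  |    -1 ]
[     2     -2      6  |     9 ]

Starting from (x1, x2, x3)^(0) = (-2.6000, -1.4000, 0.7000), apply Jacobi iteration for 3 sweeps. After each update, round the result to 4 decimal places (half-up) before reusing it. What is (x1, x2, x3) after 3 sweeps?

(-1.3168, 1.0964, 2.1296)

Iteration 1:
  x1 = (-3 - (3)·-1.4000 - (4)·0.7000) / (9) = -0.1778
  x2 = (-1 - (4)·-2.6000 - (-1)·0.7000) / (7) = 1.4429
  x3 = (9 - (2)·-2.6000 - (-2)·-1.4000) / (6) = 1.9000
Iteration 2:
  x1 = (-3 - (3)·1.4429 - (4)·1.9000) / (9) = -1.6587
  x2 = (-1 - (4)·-0.1778 - (-1)·1.9000) / (7) = 0.2302
  x3 = (9 - (2)·-0.1778 - (-2)·1.4429) / (6) = 2.0402
Iteration 3:
  x1 = (-3 - (3)·0.2302 - (4)·2.0402) / (9) = -1.3168
  x2 = (-1 - (4)·-1.6587 - (-1)·2.0402) / (7) = 1.0964
  x3 = (9 - (2)·-1.6587 - (-2)·0.2302) / (6) = 2.1296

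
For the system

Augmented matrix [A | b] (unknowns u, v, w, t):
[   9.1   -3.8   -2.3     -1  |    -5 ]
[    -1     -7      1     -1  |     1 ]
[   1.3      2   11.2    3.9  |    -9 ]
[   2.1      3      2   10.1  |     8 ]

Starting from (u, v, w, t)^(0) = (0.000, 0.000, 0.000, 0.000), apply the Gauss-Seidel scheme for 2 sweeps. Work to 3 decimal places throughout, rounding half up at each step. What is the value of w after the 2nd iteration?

Iteration 1:
  u = (-5 - (-3.8)·0.000 - (-2.3)·0.000 - (-1)·0.000) / (9.1) = -0.549
  v = (1 - (-1)·-0.549 - (1)·0.000 - (-1)·0.000) / (-7) = -0.064
  w = (-9 - (1.3)·-0.549 - (2)·-0.064 - (3.9)·0.000) / (11.2) = -0.728
  t = (8 - (2.1)·-0.549 - (3)·-0.064 - (2)·-0.728) / (10.1) = 1.069
Iteration 2:
  u = (-5 - (-3.8)·-0.064 - (-2.3)·-0.728 - (-1)·1.069) / (9.1) = -0.643
  v = (1 - (-1)·-0.643 - (1)·-0.728 - (-1)·1.069) / (-7) = -0.308
  w = (-9 - (1.3)·-0.643 - (2)·-0.308 - (3.9)·1.069) / (11.2) = -1.046
  t = (8 - (2.1)·-0.643 - (3)·-0.308 - (2)·-1.046) / (10.1) = 1.224

-1.046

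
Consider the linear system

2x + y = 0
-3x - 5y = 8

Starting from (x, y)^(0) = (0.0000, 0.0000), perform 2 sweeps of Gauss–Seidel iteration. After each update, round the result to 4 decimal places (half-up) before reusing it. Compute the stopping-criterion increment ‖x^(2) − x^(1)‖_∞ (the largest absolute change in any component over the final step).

0.8000

Iteration 1:
  x = (0 - (1)·0.0000) / (2) = 0.0000
  y = (8 - (-3)·0.0000) / (-5) = -1.6000
Iteration 2:
  x = (0 - (1)·-1.6000) / (2) = 0.8000
  y = (8 - (-3)·0.8000) / (-5) = -2.0800
Change: (0.8000, -0.4800) → max |·| = 0.8000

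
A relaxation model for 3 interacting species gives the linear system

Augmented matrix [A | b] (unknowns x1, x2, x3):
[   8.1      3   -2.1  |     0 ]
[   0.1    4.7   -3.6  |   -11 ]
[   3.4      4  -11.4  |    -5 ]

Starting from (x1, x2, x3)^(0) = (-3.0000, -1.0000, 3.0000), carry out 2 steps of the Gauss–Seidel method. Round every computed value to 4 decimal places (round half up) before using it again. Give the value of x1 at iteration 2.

0.2212

Iteration 1:
  x1 = (0 - (3)·-1.0000 - (-2.1)·3.0000) / (8.1) = 1.1481
  x2 = (-11 - (0.1)·1.1481 - (-3.6)·3.0000) / (4.7) = -0.0670
  x3 = (-5 - (3.4)·1.1481 - (4)·-0.0670) / (-11.4) = 0.7575
Iteration 2:
  x1 = (0 - (3)·-0.0670 - (-2.1)·0.7575) / (8.1) = 0.2212
  x2 = (-11 - (0.1)·0.2212 - (-3.6)·0.7575) / (4.7) = -1.7649
  x3 = (-5 - (3.4)·0.2212 - (4)·-1.7649) / (-11.4) = -0.1147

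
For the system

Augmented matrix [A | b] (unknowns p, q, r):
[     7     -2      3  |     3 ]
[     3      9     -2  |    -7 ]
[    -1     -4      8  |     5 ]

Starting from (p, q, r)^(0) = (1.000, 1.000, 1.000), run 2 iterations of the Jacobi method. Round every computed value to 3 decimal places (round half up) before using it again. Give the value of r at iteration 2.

0.216

Iteration 1:
  p = (3 - (-2)·1.000 - (3)·1.000) / (7) = 0.286
  q = (-7 - (3)·1.000 - (-2)·1.000) / (9) = -0.889
  r = (5 - (-1)·1.000 - (-4)·1.000) / (8) = 1.250
Iteration 2:
  p = (3 - (-2)·-0.889 - (3)·1.250) / (7) = -0.361
  q = (-7 - (3)·0.286 - (-2)·1.250) / (9) = -0.595
  r = (5 - (-1)·0.286 - (-4)·-0.889) / (8) = 0.216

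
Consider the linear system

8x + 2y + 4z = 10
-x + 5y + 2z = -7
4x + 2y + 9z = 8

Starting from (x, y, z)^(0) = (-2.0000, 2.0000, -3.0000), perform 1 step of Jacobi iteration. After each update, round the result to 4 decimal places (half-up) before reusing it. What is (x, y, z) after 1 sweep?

(2.2500, -0.6000, 1.3333)

Iteration 1:
  x = (10 - (2)·2.0000 - (4)·-3.0000) / (8) = 2.2500
  y = (-7 - (-1)·-2.0000 - (2)·-3.0000) / (5) = -0.6000
  z = (8 - (4)·-2.0000 - (2)·2.0000) / (9) = 1.3333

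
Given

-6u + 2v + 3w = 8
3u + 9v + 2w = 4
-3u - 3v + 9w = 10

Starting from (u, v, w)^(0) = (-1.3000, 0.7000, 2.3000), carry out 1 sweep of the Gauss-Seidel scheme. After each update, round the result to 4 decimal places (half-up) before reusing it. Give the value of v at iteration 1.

Iteration 1:
  u = (8 - (2)·0.7000 - (3)·2.3000) / (-6) = 0.0500
  v = (4 - (3)·0.0500 - (2)·2.3000) / (9) = -0.0833
  w = (10 - (-3)·0.0500 - (-3)·-0.0833) / (9) = 1.1000

-0.0833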